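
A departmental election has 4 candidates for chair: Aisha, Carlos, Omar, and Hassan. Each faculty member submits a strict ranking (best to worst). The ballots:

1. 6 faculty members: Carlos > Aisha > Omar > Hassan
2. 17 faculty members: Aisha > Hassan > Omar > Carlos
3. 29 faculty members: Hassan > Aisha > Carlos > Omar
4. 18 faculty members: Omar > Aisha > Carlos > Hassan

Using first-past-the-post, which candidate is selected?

First-place votes: Aisha 17, Carlos 6, Omar 18, Hassan 29.
Hassan has the most first-place votes.

Hassan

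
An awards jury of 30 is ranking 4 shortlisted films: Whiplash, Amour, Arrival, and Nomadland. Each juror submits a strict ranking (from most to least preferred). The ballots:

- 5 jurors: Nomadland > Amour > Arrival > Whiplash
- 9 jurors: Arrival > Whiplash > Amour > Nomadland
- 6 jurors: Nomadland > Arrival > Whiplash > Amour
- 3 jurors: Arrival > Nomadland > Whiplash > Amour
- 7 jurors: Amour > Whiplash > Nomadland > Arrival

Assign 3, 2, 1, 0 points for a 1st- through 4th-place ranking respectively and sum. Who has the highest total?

Arrival

Whiplash: 5·0 + 9·2 + 6·1 + 3·1 + 7·2 = 41
Amour: 5·2 + 9·1 + 6·0 + 3·0 + 7·3 = 40
Arrival: 5·1 + 9·3 + 6·2 + 3·3 + 7·0 = 53
Nomadland: 5·3 + 9·0 + 6·3 + 3·2 + 7·1 = 46
Arrival has the highest Borda score (53).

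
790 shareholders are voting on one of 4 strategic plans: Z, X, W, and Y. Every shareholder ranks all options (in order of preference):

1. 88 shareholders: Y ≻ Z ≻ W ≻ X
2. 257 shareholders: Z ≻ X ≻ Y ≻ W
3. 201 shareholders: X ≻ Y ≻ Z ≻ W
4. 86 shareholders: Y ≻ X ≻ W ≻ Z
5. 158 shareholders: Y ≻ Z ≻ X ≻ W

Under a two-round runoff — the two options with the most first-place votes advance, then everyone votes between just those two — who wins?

Y

Round 1 first-place votes: Z 257, X 201, W 0, Y 332.
Y and Z advance.
Runoff: Y is preferred to Z by 533 voters; Z by 257.
Y wins the runoff.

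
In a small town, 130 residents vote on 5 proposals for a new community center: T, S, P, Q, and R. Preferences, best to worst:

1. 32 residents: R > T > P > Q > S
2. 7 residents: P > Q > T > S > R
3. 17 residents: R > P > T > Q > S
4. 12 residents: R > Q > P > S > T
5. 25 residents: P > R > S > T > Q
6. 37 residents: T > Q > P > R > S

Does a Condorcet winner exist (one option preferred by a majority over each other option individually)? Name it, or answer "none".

Checking pairwise contests:
R beats T 86–44.
T beats S 93–37.
T beats P 69–61.
T beats Q 111–19.
P beats R 69–61.
Every option loses at least one head-to-head, so there is no Condorcet winner.

none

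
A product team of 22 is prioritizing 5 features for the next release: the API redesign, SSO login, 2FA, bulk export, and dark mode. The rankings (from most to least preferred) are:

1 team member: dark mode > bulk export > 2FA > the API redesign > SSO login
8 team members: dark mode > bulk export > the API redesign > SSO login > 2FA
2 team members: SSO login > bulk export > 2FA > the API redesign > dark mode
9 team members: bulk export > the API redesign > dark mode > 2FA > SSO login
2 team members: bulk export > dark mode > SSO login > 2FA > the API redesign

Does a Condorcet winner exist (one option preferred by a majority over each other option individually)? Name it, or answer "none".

bulk export vs the API redesign: 22–0 for bulk export.
bulk export vs SSO login: 20–2 for bulk export.
bulk export vs 2FA: 22–0 for bulk export.
bulk export vs dark mode: 13–9 for bulk export.
bulk export beats every other option head-to-head.

bulk export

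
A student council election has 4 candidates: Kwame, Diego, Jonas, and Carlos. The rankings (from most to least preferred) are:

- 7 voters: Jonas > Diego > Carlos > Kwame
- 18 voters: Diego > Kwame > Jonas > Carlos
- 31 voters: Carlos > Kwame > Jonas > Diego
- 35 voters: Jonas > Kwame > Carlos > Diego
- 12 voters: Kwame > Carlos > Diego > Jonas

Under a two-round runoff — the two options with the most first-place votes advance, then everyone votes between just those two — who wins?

Jonas

Round 1 first-place votes: Kwame 12, Diego 18, Jonas 42, Carlos 31.
Jonas and Carlos advance.
Runoff: Jonas is preferred to Carlos by 60 voters; Carlos by 43.
Jonas wins the runoff.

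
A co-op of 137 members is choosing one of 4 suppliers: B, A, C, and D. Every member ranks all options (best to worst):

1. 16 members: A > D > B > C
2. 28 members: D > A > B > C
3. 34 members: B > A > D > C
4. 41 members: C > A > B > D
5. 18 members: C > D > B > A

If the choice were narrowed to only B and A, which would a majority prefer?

A

Voters preferring B to A: 52; preferring A to B: 85.
A wins the head-to-head.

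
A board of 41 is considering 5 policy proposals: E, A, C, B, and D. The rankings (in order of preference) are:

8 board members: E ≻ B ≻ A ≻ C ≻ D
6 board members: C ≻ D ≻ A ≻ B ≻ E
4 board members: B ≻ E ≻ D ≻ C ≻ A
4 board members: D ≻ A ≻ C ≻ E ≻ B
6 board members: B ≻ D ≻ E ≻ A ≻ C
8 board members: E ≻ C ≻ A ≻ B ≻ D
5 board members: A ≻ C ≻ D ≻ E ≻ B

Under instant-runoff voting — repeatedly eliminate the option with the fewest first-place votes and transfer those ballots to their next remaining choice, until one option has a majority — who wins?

E

Round 1: E 16, A 5, C 6, B 10, D 4. Eliminate D.
Round 2: E 16, A 9, C 6, B 10. Eliminate C.
Round 3: E 16, A 15, B 10. Eliminate B.
Round 4: E 26, A 15. E has a majority.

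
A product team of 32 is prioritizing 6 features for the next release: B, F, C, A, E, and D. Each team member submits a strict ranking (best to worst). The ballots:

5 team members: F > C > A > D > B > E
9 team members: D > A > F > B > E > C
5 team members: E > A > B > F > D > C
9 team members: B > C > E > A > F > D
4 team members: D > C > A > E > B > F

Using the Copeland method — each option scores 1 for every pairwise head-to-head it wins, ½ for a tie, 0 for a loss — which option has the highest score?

B: beats F, C, and E; loses to A and D → score 3.
F: beats C and D; loses to B, A, and E → score 2.
C: beats A and E; loses to B, F, and D → score 2.
A: beats B, F, E, and D; loses to C → score 4.
E: beats F; loses to B, C, A, and D → score 1.
D: beats B, C, and E; loses to F and A → score 3.
A has the best pairwise record.

A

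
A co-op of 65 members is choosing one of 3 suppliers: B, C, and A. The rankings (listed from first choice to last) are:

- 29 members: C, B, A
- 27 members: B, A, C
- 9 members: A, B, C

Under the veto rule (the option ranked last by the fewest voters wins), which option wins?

B

Last-place votes: B 0, C 36, A 29.
B is ranked last by the fewest voters, so B wins.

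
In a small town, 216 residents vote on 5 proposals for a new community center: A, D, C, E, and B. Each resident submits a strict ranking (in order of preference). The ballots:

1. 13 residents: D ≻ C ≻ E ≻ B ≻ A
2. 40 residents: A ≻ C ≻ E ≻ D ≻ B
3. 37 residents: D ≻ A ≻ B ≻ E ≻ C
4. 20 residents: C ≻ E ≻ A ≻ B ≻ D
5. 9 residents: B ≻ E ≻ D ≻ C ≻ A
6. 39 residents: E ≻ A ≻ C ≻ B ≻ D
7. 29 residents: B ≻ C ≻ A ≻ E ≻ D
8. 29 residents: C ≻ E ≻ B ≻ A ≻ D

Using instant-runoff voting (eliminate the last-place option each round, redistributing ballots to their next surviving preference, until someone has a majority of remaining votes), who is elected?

Round 1: A 40, D 50, C 49, E 39, B 38. Eliminate B.
Round 2: A 40, D 50, C 78, E 48. Eliminate A.
Round 3: D 50, C 118, E 48. C has a majority.

C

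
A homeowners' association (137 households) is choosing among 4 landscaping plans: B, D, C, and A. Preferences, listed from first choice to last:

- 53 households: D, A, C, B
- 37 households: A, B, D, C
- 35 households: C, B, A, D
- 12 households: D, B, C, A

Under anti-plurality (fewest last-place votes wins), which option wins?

Last-place votes: B 53, D 35, C 37, A 12.
A is ranked last by the fewest voters, so A wins.

A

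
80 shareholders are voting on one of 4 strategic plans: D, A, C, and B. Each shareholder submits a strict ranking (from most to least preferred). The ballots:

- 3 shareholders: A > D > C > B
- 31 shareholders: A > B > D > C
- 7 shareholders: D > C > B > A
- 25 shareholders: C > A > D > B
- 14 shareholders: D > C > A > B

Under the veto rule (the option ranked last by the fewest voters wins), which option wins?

Last-place votes: D 0, A 7, C 31, B 42.
D is ranked last by the fewest voters, so D wins.

D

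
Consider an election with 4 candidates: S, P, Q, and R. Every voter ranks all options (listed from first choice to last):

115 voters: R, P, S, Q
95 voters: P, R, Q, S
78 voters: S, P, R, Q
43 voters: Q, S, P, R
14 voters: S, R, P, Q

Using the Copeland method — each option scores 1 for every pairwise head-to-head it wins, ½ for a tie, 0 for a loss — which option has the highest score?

P

S: beats Q; loses to P and R → score 1.
P: beats S, Q, and R → score 3.
Q: loses to S, P, and R → score 0.
R: beats S and Q; loses to P → score 2.
P has the best pairwise record.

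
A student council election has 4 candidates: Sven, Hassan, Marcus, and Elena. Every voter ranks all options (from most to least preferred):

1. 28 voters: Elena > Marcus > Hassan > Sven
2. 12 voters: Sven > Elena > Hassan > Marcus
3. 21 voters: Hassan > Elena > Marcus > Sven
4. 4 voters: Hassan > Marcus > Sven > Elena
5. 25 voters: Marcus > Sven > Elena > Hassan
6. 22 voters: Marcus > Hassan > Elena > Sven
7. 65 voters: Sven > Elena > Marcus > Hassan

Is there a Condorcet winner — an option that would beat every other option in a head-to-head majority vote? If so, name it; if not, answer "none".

Checking pairwise contests:
Marcus beats Sven 100–77.
Sven beats Hassan 102–75.
Elena beats Marcus 126–51.
Sven beats Elena 106–71.
Every option loses at least one head-to-head, so there is no Condorcet winner.

none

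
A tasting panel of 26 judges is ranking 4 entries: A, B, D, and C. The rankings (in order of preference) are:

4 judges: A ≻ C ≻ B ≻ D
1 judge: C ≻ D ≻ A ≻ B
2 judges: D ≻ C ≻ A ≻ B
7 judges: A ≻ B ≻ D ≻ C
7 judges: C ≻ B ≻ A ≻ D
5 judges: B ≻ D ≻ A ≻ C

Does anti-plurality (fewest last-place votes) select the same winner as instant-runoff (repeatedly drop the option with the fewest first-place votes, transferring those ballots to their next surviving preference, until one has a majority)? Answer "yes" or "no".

Anti-plurality — last-place votes: A 0, B 3, D 11, C 12. Winner: A.
Instant-runoff — R1 A 11, B 5, D 2, C 8 (D out); R2 A 11, B 5, C 10 (B out); R3 A 16, C 10 (A winner). Winner: A.
The two methods agree.

yes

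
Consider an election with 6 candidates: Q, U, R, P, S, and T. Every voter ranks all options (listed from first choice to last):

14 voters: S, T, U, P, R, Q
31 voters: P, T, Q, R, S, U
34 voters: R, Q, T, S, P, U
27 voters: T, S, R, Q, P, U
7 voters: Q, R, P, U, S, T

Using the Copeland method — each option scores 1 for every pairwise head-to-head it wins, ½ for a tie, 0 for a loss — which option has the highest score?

Q: beats U, P, and S; loses to R and T → score 3.
U: loses to Q, R, P, S, and T → score 0.
R: beats Q, U, P, and S; loses to T → score 4.
P: beats U; loses to Q, R, S, and T → score 1.
S: beats U and P; loses to Q, R, and T → score 2.
T: beats Q, U, R, P, and S → score 5.
T has the best pairwise record.

T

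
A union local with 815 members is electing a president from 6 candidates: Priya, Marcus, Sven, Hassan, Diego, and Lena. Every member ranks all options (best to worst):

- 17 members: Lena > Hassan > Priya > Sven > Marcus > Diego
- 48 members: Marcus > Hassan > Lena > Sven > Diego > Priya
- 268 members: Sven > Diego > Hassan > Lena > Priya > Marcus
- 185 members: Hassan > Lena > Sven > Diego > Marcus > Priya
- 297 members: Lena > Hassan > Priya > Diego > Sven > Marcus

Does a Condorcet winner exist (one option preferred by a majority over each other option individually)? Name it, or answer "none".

Hassan vs Priya: 815–0 for Hassan.
Hassan vs Marcus: 767–48 for Hassan.
Hassan vs Sven: 547–268 for Hassan.
Hassan vs Diego: 547–268 for Hassan.
Hassan vs Lena: 501–314 for Hassan.
Hassan beats every other option head-to-head.

Hassan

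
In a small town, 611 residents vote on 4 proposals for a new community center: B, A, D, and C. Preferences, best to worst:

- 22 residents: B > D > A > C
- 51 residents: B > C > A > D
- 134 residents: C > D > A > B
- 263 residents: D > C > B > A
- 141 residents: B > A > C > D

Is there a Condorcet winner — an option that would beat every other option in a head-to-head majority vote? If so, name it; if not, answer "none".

C vs B: 397–214 for C.
C vs A: 448–163 for C.
C vs D: 326–285 for C.
C beats every other option head-to-head.

C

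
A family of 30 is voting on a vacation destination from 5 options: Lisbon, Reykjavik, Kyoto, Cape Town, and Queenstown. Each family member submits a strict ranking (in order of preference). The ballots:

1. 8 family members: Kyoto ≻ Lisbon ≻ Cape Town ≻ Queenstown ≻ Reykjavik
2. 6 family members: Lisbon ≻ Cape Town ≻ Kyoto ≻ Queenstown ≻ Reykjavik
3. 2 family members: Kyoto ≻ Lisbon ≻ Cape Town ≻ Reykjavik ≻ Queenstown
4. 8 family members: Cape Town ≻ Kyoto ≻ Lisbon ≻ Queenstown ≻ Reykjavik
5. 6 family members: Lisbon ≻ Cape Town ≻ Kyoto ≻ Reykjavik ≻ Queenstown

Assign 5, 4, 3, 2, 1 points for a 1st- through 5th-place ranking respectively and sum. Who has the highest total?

Lisbon: 8·4 + 6·5 + 2·4 + 8·3 + 6·5 = 124
Reykjavik: 8·1 + 6·1 + 2·2 + 8·1 + 6·2 = 38
Kyoto: 8·5 + 6·3 + 2·5 + 8·4 + 6·3 = 118
Cape Town: 8·3 + 6·4 + 2·3 + 8·5 + 6·4 = 118
Queenstown: 8·2 + 6·2 + 2·1 + 8·2 + 6·1 = 52
Lisbon has the highest Borda score (124).

Lisbon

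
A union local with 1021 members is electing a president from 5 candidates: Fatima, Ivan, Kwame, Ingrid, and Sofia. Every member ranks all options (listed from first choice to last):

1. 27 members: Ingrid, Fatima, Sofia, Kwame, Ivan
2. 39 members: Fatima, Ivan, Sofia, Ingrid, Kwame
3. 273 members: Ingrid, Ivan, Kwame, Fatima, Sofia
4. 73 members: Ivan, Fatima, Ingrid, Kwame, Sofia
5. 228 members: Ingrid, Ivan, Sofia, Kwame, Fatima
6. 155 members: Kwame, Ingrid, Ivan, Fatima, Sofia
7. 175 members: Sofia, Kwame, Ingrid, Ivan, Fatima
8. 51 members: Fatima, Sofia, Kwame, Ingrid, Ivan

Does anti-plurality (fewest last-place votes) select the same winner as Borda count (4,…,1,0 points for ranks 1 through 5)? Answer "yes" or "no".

Anti-plurality — last-place votes: Fatima 403, Ivan 78, Kwame 39, Ingrid 0, Sofia 501. Winner: Ingrid.
Borda — scores: Fatima 1088, Ivan 2397, Kwame 2121, Ingrid 3163, Sofia 1441. Winner: Ingrid.
The two methods agree.

yes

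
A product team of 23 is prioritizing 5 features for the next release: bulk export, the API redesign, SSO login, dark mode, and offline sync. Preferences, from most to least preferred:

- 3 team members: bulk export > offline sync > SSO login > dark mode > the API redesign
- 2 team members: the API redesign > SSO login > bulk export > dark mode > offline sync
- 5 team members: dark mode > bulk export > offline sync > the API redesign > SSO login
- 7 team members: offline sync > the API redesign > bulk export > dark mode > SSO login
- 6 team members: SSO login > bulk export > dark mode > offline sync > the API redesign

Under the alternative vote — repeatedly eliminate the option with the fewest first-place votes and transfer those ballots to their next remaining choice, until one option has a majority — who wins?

Round 1: bulk export 3, the API redesign 2, SSO login 6, dark mode 5, offline sync 7. Eliminate the API redesign.
Round 2: bulk export 3, SSO login 8, dark mode 5, offline sync 7. Eliminate bulk export.
Round 3: SSO login 8, dark mode 5, offline sync 10. Eliminate dark mode.
Round 4: SSO login 8, offline sync 15. Offline sync has a majority.

offline sync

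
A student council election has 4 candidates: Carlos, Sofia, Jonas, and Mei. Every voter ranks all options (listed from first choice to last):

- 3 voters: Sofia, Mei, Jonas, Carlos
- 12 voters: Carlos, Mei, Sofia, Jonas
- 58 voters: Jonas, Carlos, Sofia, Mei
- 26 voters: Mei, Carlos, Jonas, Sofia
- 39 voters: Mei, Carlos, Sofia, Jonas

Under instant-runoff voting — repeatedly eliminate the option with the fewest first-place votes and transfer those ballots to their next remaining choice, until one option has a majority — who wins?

Mei

Round 1: Carlos 12, Sofia 3, Jonas 58, Mei 65. Eliminate Sofia.
Round 2: Carlos 12, Jonas 58, Mei 68. Eliminate Carlos.
Round 3: Jonas 58, Mei 80. Mei has a majority.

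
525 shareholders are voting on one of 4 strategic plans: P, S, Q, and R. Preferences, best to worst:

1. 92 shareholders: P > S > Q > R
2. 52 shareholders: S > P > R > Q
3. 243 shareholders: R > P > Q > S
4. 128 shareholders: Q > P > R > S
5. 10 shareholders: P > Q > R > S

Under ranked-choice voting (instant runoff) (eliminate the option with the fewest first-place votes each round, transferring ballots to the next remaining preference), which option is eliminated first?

S

Round 1: P 102, S 52, Q 128, R 243. Eliminate S.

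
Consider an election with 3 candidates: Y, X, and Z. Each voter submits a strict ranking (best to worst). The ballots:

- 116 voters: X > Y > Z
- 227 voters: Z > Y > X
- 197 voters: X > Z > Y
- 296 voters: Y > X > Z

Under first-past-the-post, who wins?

First-place votes: Y 296, X 313, Z 227.
X has the most first-place votes.

X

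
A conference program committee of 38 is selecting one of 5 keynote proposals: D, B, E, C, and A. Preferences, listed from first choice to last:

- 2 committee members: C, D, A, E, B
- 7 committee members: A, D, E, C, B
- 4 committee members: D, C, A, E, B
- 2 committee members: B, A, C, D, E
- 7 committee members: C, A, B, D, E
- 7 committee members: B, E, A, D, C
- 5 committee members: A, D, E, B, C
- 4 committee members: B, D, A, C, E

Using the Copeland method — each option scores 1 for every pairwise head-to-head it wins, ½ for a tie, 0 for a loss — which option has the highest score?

A

D: beats E and C; loses to B and A → score 2.
B: beats D and E; loses to C and A → score 2.
E: ties C; loses to D, B, and A → score 0.5.
C: beats B; ties E; loses to D and A → score 1.5.
A: beats D, B, E, and C → score 4.
A has the best pairwise record.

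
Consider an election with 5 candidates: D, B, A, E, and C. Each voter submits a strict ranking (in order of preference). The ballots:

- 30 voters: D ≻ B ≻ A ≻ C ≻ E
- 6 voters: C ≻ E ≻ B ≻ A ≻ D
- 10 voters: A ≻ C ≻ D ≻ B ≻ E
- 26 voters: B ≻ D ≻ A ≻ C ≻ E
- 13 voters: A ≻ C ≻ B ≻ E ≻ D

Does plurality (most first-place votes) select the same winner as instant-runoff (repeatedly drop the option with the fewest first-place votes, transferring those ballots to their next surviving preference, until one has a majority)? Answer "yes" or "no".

no

Plurality — first-place votes: D 30, B 26, A 23, E 0, C 6. Winner: D.
Instant-runoff — R1 D 30, B 26, A 23, E 0, C 6 (E out); R2 D 30, B 26, A 23, C 6 (C out); R3 D 30, B 32, A 23 (A out); R4 D 40, B 45 (B winner). Winner: B.
The two methods disagree.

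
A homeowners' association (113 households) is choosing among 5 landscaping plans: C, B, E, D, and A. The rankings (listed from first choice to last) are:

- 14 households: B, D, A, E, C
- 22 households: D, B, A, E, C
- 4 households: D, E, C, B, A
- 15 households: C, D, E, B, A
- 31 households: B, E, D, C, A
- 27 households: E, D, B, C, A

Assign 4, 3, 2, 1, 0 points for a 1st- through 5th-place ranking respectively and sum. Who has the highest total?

C: 14·0 + 22·0 + 4·2 + 15·4 + 31·1 + 27·1 = 126
B: 14·4 + 22·3 + 4·1 + 15·1 + 31·4 + 27·2 = 319
E: 14·1 + 22·1 + 4·3 + 15·2 + 31·3 + 27·4 = 279
D: 14·3 + 22·4 + 4·4 + 15·3 + 31·2 + 27·3 = 334
A: 14·2 + 22·2 + 4·0 + 15·0 + 31·0 + 27·0 = 72
D has the highest Borda score (334).

D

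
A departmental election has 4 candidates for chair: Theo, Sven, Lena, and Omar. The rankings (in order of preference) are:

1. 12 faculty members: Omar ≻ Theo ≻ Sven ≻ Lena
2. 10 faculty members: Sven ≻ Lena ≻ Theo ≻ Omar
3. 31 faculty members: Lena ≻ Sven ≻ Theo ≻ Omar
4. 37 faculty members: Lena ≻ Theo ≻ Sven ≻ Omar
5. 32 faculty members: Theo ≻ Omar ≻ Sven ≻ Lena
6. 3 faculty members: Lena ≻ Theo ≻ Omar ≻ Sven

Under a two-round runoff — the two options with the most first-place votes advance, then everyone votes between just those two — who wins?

Round 1 first-place votes: Theo 32, Sven 10, Lena 71, Omar 12.
Lena and Theo advance.
Runoff: Lena is preferred to Theo by 81 voters; Theo by 44.
Lena wins the runoff.

Lena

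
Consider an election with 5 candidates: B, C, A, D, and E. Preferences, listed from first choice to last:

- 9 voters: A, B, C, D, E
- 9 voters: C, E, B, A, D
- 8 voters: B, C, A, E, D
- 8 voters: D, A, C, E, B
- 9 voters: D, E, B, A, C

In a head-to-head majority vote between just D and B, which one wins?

Voters preferring D to B: 17; preferring B to D: 26.
B wins the head-to-head.

B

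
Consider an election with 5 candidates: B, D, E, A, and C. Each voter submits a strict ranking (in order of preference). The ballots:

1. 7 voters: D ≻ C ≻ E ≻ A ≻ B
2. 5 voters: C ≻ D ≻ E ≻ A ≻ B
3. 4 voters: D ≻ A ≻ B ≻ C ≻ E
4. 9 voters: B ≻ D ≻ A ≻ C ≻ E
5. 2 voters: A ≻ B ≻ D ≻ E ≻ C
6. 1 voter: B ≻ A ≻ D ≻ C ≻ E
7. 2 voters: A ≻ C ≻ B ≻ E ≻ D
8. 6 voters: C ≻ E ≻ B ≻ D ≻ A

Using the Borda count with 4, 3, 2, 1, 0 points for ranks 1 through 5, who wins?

D

B: 7·0 + 5·0 + 4·2 + 9·4 + 2·3 + 1·4 + 2·2 + 6·2 = 70
D: 7·4 + 5·3 + 4·4 + 9·3 + 2·2 + 1·2 + 2·0 + 6·1 = 98
E: 7·2 + 5·2 + 4·0 + 9·0 + 2·1 + 1·0 + 2·1 + 6·3 = 46
A: 7·1 + 5·1 + 4·3 + 9·2 + 2·4 + 1·3 + 2·4 + 6·0 = 61
C: 7·3 + 5·4 + 4·1 + 9·1 + 2·0 + 1·1 + 2·3 + 6·4 = 85
D has the highest Borda score (98).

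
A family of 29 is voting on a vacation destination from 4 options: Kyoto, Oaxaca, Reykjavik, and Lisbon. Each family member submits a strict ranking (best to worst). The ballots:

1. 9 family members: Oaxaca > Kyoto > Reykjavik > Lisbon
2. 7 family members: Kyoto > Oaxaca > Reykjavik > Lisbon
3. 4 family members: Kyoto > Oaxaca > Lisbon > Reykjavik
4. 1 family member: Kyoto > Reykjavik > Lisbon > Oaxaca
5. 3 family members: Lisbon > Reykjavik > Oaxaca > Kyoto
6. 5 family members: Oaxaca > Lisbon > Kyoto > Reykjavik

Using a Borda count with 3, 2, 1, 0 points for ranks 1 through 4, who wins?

Oaxaca

Kyoto: 9·2 + 7·3 + 4·3 + 1·3 + 3·0 + 5·1 = 59
Oaxaca: 9·3 + 7·2 + 4·2 + 1·0 + 3·1 + 5·3 = 67
Reykjavik: 9·1 + 7·1 + 4·0 + 1·2 + 3·2 + 5·0 = 24
Lisbon: 9·0 + 7·0 + 4·1 + 1·1 + 3·3 + 5·2 = 24
Oaxaca has the highest Borda score (67).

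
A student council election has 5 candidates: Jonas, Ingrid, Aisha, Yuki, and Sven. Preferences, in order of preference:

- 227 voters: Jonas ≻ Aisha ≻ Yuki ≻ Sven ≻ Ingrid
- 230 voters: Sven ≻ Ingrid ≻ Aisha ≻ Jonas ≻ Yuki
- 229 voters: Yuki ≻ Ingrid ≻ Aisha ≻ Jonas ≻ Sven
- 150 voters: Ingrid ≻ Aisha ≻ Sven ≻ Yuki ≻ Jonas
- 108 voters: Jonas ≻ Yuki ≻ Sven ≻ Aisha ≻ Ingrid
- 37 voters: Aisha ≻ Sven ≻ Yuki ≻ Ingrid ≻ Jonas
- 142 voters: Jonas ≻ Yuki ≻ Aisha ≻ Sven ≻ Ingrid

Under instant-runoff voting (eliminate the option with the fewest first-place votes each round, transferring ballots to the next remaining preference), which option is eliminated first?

Aisha

Round 1: Jonas 477, Ingrid 150, Aisha 37, Yuki 229, Sven 230. Eliminate Aisha.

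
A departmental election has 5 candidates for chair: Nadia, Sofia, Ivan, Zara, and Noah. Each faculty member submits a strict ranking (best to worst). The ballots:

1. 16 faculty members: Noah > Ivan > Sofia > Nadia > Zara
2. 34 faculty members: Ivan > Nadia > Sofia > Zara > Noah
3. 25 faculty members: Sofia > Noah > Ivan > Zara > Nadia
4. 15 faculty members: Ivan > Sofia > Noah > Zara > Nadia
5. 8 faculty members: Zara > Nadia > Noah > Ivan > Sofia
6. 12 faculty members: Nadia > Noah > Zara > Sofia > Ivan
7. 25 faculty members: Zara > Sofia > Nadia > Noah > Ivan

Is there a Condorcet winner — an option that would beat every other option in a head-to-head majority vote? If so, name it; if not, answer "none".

Checking pairwise contests:
Sofia beats Nadia 81–54.
Ivan beats Sofia 73–62.
Noah beats Ivan 86–49.
Sofia beats Zara 90–45.
Nadia beats Noah 79–56.
Every option loses at least one head-to-head, so there is no Condorcet winner.

none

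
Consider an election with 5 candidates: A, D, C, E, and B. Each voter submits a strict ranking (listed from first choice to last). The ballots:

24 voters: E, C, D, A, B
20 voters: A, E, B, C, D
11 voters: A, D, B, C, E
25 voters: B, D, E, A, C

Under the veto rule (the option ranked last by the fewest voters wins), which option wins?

Last-place votes: A 0, D 20, C 25, E 11, B 24.
A is ranked last by the fewest voters, so A wins.

A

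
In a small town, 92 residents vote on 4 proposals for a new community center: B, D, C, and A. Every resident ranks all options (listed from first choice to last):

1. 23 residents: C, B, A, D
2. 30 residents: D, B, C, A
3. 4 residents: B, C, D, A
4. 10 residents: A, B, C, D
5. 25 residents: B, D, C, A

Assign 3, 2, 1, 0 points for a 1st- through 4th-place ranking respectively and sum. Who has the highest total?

B: 23·2 + 30·2 + 4·3 + 10·2 + 25·3 = 213
D: 23·0 + 30·3 + 4·1 + 10·0 + 25·2 = 144
C: 23·3 + 30·1 + 4·2 + 10·1 + 25·1 = 142
A: 23·1 + 30·0 + 4·0 + 10·3 + 25·0 = 53
B has the highest Borda score (213).

B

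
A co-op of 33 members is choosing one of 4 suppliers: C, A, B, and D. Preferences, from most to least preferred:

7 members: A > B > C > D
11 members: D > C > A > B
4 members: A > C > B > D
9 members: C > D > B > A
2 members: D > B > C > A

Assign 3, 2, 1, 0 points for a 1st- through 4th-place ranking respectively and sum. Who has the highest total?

C

C: 7·1 + 11·2 + 4·2 + 9·3 + 2·1 = 66
A: 7·3 + 11·1 + 4·3 + 9·0 + 2·0 = 44
B: 7·2 + 11·0 + 4·1 + 9·1 + 2·2 = 31
D: 7·0 + 11·3 + 4·0 + 9·2 + 2·3 = 57
C has the highest Borda score (66).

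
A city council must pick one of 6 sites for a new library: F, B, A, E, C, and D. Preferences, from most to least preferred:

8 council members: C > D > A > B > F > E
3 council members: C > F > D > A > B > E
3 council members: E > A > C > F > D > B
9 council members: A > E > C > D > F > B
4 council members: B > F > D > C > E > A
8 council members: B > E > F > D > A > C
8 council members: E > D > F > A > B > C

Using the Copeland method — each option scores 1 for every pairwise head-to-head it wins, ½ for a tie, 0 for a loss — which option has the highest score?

F: beats B and A; loses to E, C, and D → score 2.
B: beats E; loses to F, A, C, and D → score 1.
A: beats B and C; loses to F, E, and D → score 2.
E: beats F, A, C, and D; loses to B → score 4.
C: beats F, B, and D; loses to A and E → score 3.
D: beats F, B, and A; loses to E and C → score 3.
E has the best pairwise record.

E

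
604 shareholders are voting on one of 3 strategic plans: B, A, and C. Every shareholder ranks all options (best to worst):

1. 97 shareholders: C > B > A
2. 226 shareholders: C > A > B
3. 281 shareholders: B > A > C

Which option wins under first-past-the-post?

C

First-place votes: B 281, A 0, C 323.
C has the most first-place votes.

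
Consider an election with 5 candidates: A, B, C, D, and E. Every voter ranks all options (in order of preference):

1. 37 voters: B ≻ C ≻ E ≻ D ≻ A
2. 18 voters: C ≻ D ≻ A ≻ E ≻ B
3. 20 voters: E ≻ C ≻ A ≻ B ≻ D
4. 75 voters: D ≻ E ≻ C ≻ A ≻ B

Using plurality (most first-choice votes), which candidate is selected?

D

First-place votes: A 0, B 37, C 18, D 75, E 20.
D has the most first-place votes.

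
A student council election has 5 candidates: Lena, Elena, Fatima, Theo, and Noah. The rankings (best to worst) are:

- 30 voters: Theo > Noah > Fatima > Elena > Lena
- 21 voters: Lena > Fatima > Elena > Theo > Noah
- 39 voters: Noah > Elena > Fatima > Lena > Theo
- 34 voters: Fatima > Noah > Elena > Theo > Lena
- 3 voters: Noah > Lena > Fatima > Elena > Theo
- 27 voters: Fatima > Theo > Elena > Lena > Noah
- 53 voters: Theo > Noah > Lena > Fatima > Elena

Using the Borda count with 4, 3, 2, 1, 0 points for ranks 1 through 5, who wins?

Noah

Lena: 30·0 + 21·4 + 39·1 + 34·0 + 3·3 + 27·1 + 53·2 = 265
Elena: 30·1 + 21·2 + 39·3 + 34·2 + 3·1 + 27·2 + 53·0 = 314
Fatima: 30·2 + 21·3 + 39·2 + 34·4 + 3·2 + 27·4 + 53·1 = 504
Theo: 30·4 + 21·1 + 39·0 + 34·1 + 3·0 + 27·3 + 53·4 = 468
Noah: 30·3 + 21·0 + 39·4 + 34·3 + 3·4 + 27·0 + 53·3 = 519
Noah has the highest Borda score (519).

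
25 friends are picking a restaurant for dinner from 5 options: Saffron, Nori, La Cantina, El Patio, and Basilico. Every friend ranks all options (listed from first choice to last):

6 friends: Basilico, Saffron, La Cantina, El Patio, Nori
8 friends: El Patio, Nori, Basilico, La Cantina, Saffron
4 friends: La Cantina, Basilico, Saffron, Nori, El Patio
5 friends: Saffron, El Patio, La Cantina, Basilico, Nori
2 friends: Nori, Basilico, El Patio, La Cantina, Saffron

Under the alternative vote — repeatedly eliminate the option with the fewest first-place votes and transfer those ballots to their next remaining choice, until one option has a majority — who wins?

El Patio

Round 1: Saffron 5, Nori 2, La Cantina 4, El Patio 8, Basilico 6. Eliminate Nori.
Round 2: Saffron 5, La Cantina 4, El Patio 8, Basilico 8. Eliminate La Cantina.
Round 3: Saffron 5, El Patio 8, Basilico 12. Eliminate Saffron.
Round 4: El Patio 13, Basilico 12. El Patio has a majority.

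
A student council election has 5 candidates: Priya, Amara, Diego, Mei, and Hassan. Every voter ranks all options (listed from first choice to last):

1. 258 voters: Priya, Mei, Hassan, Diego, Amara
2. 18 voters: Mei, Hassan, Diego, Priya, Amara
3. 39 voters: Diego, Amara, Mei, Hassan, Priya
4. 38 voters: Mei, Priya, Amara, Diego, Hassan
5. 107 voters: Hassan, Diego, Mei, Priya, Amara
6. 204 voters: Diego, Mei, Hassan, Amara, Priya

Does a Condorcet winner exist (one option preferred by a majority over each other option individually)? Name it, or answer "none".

none

Checking pairwise contests:
Diego beats Priya 368–296.
Priya beats Amara 421–243.
Hassan beats Diego 383–281.
Diego beats Mei 350–314.
Mei beats Hassan 557–107.
Every option loses at least one head-to-head, so there is no Condorcet winner.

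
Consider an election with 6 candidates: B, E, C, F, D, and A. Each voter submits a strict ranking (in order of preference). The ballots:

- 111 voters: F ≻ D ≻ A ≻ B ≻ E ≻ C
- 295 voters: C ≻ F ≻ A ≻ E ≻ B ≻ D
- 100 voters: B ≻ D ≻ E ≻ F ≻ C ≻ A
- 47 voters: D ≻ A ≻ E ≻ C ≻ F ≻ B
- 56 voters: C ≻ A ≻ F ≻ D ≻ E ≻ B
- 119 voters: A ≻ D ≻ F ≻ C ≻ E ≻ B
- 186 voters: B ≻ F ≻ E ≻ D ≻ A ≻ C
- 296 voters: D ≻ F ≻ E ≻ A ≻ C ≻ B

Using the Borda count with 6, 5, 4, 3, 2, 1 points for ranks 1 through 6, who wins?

F

B: 111·3 + 295·2 + 100·6 + 47·1 + 56·1 + 119·1 + 186·6 + 296·1 = 3157
E: 111·2 + 295·3 + 100·4 + 47·4 + 56·2 + 119·2 + 186·4 + 296·4 = 3973
C: 111·1 + 295·6 + 100·2 + 47·3 + 56·6 + 119·3 + 186·1 + 296·2 = 3693
F: 111·6 + 295·5 + 100·3 + 47·2 + 56·4 + 119·4 + 186·5 + 296·5 = 5645
D: 111·5 + 295·1 + 100·5 + 47·6 + 56·3 + 119·5 + 186·3 + 296·6 = 4729
A: 111·4 + 295·4 + 100·1 + 47·5 + 56·5 + 119·6 + 186·2 + 296·3 = 4213
F has the highest Borda score (5645).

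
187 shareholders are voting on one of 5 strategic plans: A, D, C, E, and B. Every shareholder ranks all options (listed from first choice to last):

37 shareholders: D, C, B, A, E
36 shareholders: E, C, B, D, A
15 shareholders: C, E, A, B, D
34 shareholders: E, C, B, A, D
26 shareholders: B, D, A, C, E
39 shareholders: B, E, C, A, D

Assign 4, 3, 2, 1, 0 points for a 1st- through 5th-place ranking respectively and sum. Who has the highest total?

B

A: 37·1 + 36·0 + 15·2 + 34·1 + 26·2 + 39·1 = 192
D: 37·4 + 36·1 + 15·0 + 34·0 + 26·3 + 39·0 = 262
C: 37·3 + 36·3 + 15·4 + 34·3 + 26·1 + 39·2 = 485
E: 37·0 + 36·4 + 15·3 + 34·4 + 26·0 + 39·3 = 442
B: 37·2 + 36·2 + 15·1 + 34·2 + 26·4 + 39·4 = 489
B has the highest Borda score (489).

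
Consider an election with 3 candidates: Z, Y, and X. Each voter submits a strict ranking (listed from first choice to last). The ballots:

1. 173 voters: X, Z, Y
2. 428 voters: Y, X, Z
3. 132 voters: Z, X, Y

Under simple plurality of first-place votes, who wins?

First-place votes: Z 132, Y 428, X 173.
Y has the most first-place votes.

Y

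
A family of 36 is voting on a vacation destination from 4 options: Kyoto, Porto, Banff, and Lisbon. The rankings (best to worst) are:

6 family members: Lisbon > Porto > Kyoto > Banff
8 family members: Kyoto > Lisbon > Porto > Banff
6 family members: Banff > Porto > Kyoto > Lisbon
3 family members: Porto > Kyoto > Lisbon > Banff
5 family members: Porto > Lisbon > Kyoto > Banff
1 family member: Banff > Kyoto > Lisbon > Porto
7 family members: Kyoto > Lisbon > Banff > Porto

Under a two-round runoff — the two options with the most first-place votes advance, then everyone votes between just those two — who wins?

Porto

Round 1 first-place votes: Kyoto 15, Porto 8, Banff 7, Lisbon 6.
Kyoto and Porto advance.
Runoff: Kyoto is preferred to Porto by 16 voters; Porto by 20.
Porto wins the runoff.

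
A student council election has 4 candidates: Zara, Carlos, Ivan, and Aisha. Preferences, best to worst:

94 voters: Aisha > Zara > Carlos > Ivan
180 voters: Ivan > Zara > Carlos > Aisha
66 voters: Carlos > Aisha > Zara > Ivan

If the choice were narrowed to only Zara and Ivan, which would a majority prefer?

Voters preferring Zara to Ivan: 160; preferring Ivan to Zara: 180.
Ivan wins the head-to-head.

Ivan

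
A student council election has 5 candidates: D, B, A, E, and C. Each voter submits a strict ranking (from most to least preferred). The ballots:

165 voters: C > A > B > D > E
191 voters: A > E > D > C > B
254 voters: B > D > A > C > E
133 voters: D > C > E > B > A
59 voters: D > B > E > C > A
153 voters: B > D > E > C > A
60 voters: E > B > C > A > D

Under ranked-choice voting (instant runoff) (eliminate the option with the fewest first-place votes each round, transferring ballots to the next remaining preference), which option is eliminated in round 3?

D

Round 1: D 192, B 407, A 191, E 60, C 165. Eliminate E.
Round 2: D 192, B 467, A 191, C 165. Eliminate C.
Round 3: D 192, B 467, A 356. Eliminate D.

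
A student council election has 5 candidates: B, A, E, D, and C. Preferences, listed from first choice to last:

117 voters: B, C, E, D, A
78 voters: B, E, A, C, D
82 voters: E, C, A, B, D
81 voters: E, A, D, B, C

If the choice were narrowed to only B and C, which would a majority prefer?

Voters preferring B to C: 276; preferring C to B: 82.
B wins the head-to-head.

B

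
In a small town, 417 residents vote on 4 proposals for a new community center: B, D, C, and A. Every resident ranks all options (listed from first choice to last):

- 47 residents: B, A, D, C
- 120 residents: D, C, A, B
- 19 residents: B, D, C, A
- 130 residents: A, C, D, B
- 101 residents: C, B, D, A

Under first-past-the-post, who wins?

A

First-place votes: B 66, D 120, C 101, A 130.
A has the most first-place votes.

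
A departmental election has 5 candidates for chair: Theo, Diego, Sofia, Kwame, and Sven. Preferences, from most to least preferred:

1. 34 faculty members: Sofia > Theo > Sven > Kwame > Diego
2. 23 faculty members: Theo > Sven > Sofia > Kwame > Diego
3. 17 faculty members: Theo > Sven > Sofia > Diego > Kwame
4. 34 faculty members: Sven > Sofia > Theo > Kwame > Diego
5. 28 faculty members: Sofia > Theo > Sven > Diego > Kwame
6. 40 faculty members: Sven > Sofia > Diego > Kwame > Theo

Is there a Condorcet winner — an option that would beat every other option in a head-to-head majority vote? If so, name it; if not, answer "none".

Checking pairwise contests:
Sofia beats Theo 136–40.
Theo beats Diego 136–40.
Sven beats Sofia 114–62.
Theo beats Kwame 136–40.
Theo beats Sven 102–74.
Every option loses at least one head-to-head, so there is no Condorcet winner.

none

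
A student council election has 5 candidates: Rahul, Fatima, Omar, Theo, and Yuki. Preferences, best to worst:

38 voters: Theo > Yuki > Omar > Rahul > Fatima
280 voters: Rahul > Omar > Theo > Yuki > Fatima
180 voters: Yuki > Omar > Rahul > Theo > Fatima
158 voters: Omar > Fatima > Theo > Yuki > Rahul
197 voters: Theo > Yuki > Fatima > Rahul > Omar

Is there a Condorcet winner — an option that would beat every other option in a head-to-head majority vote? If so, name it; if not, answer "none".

none

Checking pairwise contests:
Yuki beats Rahul 573–280.
Rahul beats Fatima 498–355.
Rahul beats Omar 477–376.
Rahul beats Theo 460–393.
Omar beats Yuki 438–415.
Every option loses at least one head-to-head, so there is no Condorcet winner.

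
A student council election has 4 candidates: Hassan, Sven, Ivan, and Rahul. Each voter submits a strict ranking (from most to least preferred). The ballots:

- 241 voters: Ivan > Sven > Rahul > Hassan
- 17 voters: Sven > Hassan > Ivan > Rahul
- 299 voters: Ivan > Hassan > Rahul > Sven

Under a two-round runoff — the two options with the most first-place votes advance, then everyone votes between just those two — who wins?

Round 1 first-place votes: Hassan 0, Sven 17, Ivan 540, Rahul 0.
Ivan and Sven advance.
Runoff: Ivan is preferred to Sven by 540 voters; Sven by 17.
Ivan wins the runoff.

Ivan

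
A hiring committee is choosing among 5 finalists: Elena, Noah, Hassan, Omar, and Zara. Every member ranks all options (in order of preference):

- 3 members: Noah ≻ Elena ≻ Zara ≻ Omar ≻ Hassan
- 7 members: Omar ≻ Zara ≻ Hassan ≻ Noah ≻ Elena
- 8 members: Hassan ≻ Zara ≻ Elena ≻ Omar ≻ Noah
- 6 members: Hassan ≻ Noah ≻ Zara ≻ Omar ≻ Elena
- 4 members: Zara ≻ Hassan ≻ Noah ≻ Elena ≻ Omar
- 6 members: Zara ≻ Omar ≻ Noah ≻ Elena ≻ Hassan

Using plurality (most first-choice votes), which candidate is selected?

Hassan

First-place votes: Elena 0, Noah 3, Hassan 14, Omar 7, Zara 10.
Hassan has the most first-place votes.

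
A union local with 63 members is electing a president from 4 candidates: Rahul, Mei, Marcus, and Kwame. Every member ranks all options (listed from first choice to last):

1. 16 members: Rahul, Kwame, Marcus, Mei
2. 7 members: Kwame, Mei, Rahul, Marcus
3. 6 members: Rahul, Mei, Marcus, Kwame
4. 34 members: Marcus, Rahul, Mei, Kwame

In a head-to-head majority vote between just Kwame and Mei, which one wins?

Voters preferring Kwame to Mei: 23; preferring Mei to Kwame: 40.
Mei wins the head-to-head.

Mei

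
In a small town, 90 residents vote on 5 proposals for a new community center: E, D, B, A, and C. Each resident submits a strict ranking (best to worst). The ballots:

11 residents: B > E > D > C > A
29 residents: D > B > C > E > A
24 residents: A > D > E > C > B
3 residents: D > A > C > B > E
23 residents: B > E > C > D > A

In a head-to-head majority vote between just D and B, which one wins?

D

Voters preferring D to B: 56; preferring B to D: 34.
D wins the head-to-head.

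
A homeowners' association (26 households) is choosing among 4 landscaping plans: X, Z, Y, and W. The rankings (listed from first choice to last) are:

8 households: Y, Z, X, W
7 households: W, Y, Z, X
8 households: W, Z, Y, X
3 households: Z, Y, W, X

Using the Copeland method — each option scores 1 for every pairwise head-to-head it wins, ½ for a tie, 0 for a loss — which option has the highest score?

W

X: loses to Z, Y, and W → score 0.
Z: beats X; loses to Y and W → score 1.
Y: beats X and Z; loses to W → score 2.
W: beats X, Z, and Y → score 3.
W has the best pairwise record.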